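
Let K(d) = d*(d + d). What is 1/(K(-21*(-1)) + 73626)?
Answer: 1/74508 ≈ 1.3421e-5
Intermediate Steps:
K(d) = 2*d**2 (K(d) = d*(2*d) = 2*d**2)
1/(K(-21*(-1)) + 73626) = 1/(2*(-21*(-1))**2 + 73626) = 1/(2*21**2 + 73626) = 1/(2*441 + 73626) = 1/(882 + 73626) = 1/74508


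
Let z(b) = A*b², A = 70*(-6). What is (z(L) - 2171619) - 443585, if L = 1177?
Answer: -584453384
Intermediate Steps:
A = -420
z(b) = -420*b²
(z(L) - 2171619) - 443585 = (-420*1177² - 2171619) - 443585 = (-420*1385329 - 2171619) - 443585 = (-581838180 - 2171619) - 443585 = -584009799 - 443585 = -584453384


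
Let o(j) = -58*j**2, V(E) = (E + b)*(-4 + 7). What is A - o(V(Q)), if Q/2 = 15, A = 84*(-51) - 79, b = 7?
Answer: 710255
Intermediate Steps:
A = -4363 (A = -4284 - 79 = -4363)
Q = 30 (Q = 2*15 = 30)
V(E) = 21 + 3*E (V(E) = (E + 7)*(-4 + 7) = (7 + E)*3 = 21 + 3*E)
A - o(V(Q)) = -4363 - (-58)*(21 + 3*30)**2 = -4363 - (-58)*(21 + 90)**2 = -4363 - (-58)*111**2 = -4363 - (-58)*12321 = -4363 - 1*(-714618) = -4363 + 714618 = 710255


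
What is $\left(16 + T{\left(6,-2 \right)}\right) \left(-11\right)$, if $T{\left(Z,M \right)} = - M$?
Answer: $-198$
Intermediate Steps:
$\left(16 + T{\left(6,-2 \right)}\right) \left(-11\right) = \left(16 - -2\right) \left(-11\right) = \left(16 + 2\right) \left(-11\right) = 18 \left(-11\right) = -198$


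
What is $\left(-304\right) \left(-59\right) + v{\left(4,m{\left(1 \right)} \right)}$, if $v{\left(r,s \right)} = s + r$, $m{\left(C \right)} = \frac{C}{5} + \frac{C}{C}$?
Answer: $\frac{89706}{5} \approx 17941.0$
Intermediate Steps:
$m{\left(C \right)} = 1 + \frac{C}{5}$ ($m{\left(C \right)} = C \frac{1}{5} + 1 = \frac{C}{5} + 1 = 1 + \frac{C}{5}$)
$v{\left(r,s \right)} = r + s$
$\left(-304\right) \left(-59\right) + v{\left(4,m{\left(1 \right)} \right)} = \left(-304\right) \left(-59\right) + \left(4 + \left(1 + \frac{1}{5} \cdot 1\right)\right) = 17936 + \left(4 + \left(1 + \frac{1}{5}\right)\right) = 17936 + \left(4 + \frac{6}{5}\right) = 17936 + \frac{26}{5} = \frac{89706}{5}$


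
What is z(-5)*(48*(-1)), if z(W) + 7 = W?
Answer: 576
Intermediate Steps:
z(W) = -7 + W
z(-5)*(48*(-1)) = (-7 - 5)*(48*(-1)) = -12*(-48) = 576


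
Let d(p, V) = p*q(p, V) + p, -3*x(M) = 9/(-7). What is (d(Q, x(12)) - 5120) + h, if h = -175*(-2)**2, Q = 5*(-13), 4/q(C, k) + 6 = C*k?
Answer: -1392925/237 ≈ -5877.3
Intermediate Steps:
q(C, k) = 4/(-6 + C*k)
x(M) = 3/7 (x(M) = -3/(-7) = -3*(-1)/7 = -1/3*(-9/7) = 3/7)
Q = -65
d(p, V) = p + 4*p/(-6 + V*p) (d(p, V) = p*(4/(-6 + p*V)) + p = p*(4/(-6 + V*p)) + p = 4*p/(-6 + V*p) + p = p + 4*p/(-6 + V*p))
h = -700 (h = -175*4 = -700)
(d(Q, x(12)) - 5120) + h = (-65*(-2 + (3/7)*(-65))/(-6 + (3/7)*(-65)) - 5120) - 700 = (-65*(-2 - 195/7)/(-6 - 195/7) - 5120) - 700 = (-65*(-209/7)/(-237/7) - 5120) - 700 = (-65*(-7/237)*(-209/7) - 5120) - 700 = (-13585/237 - 5120) - 700 = -1227025/237 - 700 = -1392925/237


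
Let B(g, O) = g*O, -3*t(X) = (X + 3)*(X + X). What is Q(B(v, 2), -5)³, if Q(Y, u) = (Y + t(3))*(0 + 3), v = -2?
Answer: -110592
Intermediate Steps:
t(X) = -2*X*(3 + X)/3 (t(X) = -(X + 3)*(X + X)/3 = -(3 + X)*2*X/3 = -2*X*(3 + X)/3)
B(g, O) = O*g
Q(Y, u) = -36 + 3*Y (Q(Y, u) = (Y - ⅔*3*(3 + 3))*(0 + 3) = (Y - ⅔*3*6)*3 = (Y - 12)*3 = (-12 + Y)*3 = -36 + 3*Y)
Q(B(v, 2), -5)³ = (-36 + 3*(2*(-2)))³ = (-36 + 3*(-4))³ = (-36 - 12)³ = (-48)³ = -110592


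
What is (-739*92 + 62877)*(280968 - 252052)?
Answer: -147789676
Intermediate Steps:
(-739*92 + 62877)*(280968 - 252052) = (-67988 + 62877)*28916 = -5111*28916 = -147789676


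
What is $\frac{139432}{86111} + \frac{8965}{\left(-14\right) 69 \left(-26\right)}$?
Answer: $\frac{4273959227}{2162763876} \approx 1.9762$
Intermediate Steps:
$\frac{139432}{86111} + \frac{8965}{\left(-14\right) 69 \left(-26\right)} = 139432 \cdot \frac{1}{86111} + \frac{8965}{\left(-966\right) \left(-26\right)} = \frac{139432}{86111} + \frac{8965}{25116} = \frac{4273959227}{2162763876}$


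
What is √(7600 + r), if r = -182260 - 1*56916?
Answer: 2*I*√57894 ≈ 481.22*I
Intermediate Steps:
r = -239176 (r = -182260 - 56916 = -239176)
√(7600 + r) = √(7600 - 239176) = √(-231576) = 2*I*√57894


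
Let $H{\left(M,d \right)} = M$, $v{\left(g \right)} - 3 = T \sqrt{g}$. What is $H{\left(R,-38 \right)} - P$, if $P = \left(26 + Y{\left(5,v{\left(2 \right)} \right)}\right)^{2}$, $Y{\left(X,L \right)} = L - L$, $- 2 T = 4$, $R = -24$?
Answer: $-700$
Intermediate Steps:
$T = -2$ ($T = \left(- \frac{1}{2}\right) 4 = -2$)
$v{\left(g \right)} = 3 - 2 \sqrt{g}$
$Y{\left(X,L \right)} = 0$
$P = 676$ ($P = \left(26 + 0\right)^{2} = 26^{2} = 676$)
$H{\left(R,-38 \right)} - P = -24 - 676 = -700$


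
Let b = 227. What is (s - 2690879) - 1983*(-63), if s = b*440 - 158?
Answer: -2466228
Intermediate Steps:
s = 99722 (s = 227*440 - 158 = 99880 - 158 = 99722)
(s - 2690879) - 1983*(-63) = (99722 - 2690879) - 1983*(-63) = -2591157 + 124929 = -2466228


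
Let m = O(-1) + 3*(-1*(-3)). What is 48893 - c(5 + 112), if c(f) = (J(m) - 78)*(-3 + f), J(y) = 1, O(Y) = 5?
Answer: 57671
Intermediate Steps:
m = 14 (m = 5 + 3*(-1*(-3)) = 5 + 3*3 = 5 + 9 = 14)
c(f) = 231 - 77*f (c(f) = (1 - 78)*(-3 + f) = -77*(-3 + f) = 231 - 77*f)
48893 - c(5 + 112) = 48893 - (231 - 77*(5 + 112)) = 48893 - (231 - 77*117) = 48893 - (231 - 9009) = 48893 - 1*(-8778) = 48893 + 8778 = 57671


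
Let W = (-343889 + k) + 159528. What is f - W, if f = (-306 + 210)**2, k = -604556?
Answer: 798133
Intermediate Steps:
W = -788917 (W = (-343889 - 604556) + 159528 = -948445 + 159528 = -788917)
f = 9216 (f = (-96)**2 = 9216)
f - W = 9216 - 1*(-788917) = 9216 + 788917 = 798133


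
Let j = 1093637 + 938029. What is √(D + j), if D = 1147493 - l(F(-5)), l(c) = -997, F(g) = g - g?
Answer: 34*√2751 ≈ 1783.3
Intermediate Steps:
F(g) = 0
D = 1148490 (D = 1147493 - 1*(-997) = 1147493 + 997 = 1148490)
j = 2031666
√(D + j) = √(1148490 + 2031666) = √3180156 = 34*√2751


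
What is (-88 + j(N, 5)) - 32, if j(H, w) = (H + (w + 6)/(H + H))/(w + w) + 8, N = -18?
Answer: -40979/360 ≈ -113.83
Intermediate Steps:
j(H, w) = 8 + (H + (6 + w)/(2*H))/(2*w) (j(H, w) = (H + (6 + w)/((2*H)))/((2*w)) + 8 = (H + (6 + w)*(1/(2*H)))*(1/(2*w)) + 8 = (H + (6 + w)/(2*H))*(1/(2*w)) + 8 = (H + (6 + w)/(2*H))/(2*w) + 8 = 8 + (H + (6 + w)/(2*H))/(2*w))
(-88 + j(N, 5)) - 32 = (-88 + (1/4)*(6 + 5 + 2*(-18)**2 + 32*(-18)*5)/(-18*5)) - 32 = (-88 + (1/4)*(-1/18)*(1/5)*(6 + 5 + 2*324 - 2880)) - 32 = (-88 + (1/4)*(-1/18)*(1/5)*(6 + 5 + 648 - 2880)) - 32 = (-88 + (1/4)*(-1/18)*(1/5)*(-2221)) - 32 = (-88 + 2221/360) - 32 = -29459/360 - 32 = -40979/360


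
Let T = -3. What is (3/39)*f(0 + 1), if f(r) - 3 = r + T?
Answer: 1/13 ≈ 0.076923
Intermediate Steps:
f(r) = r (f(r) = 3 + (r - 3) = 3 + (-3 + r) = r)
(3/39)*f(0 + 1) = (3/39)*(0 + 1) = ((1/39)*3)*1 = (1/13)*1 = 1/13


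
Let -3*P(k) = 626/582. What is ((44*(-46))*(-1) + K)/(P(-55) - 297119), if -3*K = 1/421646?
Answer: -745028242701/109368732039200 ≈ -0.0068121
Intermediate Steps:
P(k) = -313/873 (P(k) = -626/(3*582) = -⅓*313/291 = -313/873)
K = -1/1264938 (K = -⅓/421646 = -⅓*1/421646 = -1/1264938 ≈ -7.9055e-7)
((44*(-46))*(-1) + K)/(P(-55) - 297119) = ((44*(-46))*(-1) - 1/1264938)/(-313/873 - 297119) = (-2024*(-1) - 1/1264938)/(-259385200/873) = (2024 - 1/1264938)*(-873/259385200) = (2560234511/1264938)*(-873/259385200) = -745028242701/109368732039200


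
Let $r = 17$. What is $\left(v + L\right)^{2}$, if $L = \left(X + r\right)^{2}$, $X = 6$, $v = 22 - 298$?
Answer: $64009$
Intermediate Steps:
$v = -276$ ($v = 22 - 298 = -276$)
$L = 529$ ($L = \left(6 + 17\right)^{2} = 23^{2} = 529$)
$\left(v + L\right)^{2} = \left(-276 + 529\right)^{2} = 253^{2} = 64009$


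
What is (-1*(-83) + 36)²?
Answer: 14161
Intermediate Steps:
(-1*(-83) + 36)² = (83 + 36)² = 119² = 14161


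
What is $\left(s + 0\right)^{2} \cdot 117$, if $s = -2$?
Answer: $468$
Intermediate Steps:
$\left(s + 0\right)^{2} \cdot 117 = \left(-2 + 0\right)^{2} \cdot 117 = \left(-2\right)^{2} \cdot 117 = 4 \cdot 117 = 468$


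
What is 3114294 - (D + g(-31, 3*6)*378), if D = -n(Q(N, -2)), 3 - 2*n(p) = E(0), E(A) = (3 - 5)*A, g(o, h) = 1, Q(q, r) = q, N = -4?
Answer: 6227835/2 ≈ 3.1139e+6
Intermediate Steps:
E(A) = -2*A
n(p) = 3/2 (n(p) = 3/2 - (-1)*0 = 3/2 - ½*0 = 3/2 + 0 = 3/2)
D = -3/2 (D = -1*3/2 = -3/2 ≈ -1.5000)
3114294 - (D + g(-31, 3*6)*378) = 3114294 - (-3/2 + 1*378) = 3114294 - (-3/2 + 378) = 3114294 - 1*753/2 = 3114294 - 753/2 = 6227835/2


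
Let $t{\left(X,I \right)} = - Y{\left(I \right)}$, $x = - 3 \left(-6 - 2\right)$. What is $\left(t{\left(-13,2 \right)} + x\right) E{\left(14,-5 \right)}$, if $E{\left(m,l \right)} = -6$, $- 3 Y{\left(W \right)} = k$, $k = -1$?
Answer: $-142$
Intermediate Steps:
$Y{\left(W \right)} = \frac{1}{3}$ ($Y{\left(W \right)} = \left(- \frac{1}{3}\right) \left(-1\right) = \frac{1}{3}$)
$x = 24$ ($x = \left(-3\right) \left(-8\right) = 24$)
$t{\left(X,I \right)} = - \frac{1}{3}$ ($t{\left(X,I \right)} = \left(-1\right) \frac{1}{3} = - \frac{1}{3}$)
$\left(t{\left(-13,2 \right)} + x\right) E{\left(14,-5 \right)} = \left(- \frac{1}{3} + 24\right) \left(-6\right) = \frac{71}{3} \left(-6\right) = -142$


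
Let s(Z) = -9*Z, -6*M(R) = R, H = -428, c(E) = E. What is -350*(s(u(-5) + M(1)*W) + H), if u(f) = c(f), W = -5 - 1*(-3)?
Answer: 135100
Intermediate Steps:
W = -2 (W = -5 + 3 = -2)
u(f) = f
M(R) = -R/6
-350*(s(u(-5) + M(1)*W) + H) = -350*(-9*(-5 - ⅙*1*(-2)) - 428) = -350*(-9*(-5 - ⅙*(-2)) - 428) = -350*(-9*(-5 + ⅓) - 428) = -350*(-9*(-14/3) - 428) = -350*(42 - 428) = -350*(-386) = 135100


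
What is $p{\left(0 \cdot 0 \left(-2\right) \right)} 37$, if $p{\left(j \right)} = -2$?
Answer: $-74$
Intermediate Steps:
$p{\left(0 \cdot 0 \left(-2\right) \right)} 37 = \left(-2\right) 37 = -74$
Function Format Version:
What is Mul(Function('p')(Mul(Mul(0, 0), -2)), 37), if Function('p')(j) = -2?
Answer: -74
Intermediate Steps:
Mul(Function('p')(Mul(Mul(0, 0), -2)), 37) = Mul(-2, 37) = -74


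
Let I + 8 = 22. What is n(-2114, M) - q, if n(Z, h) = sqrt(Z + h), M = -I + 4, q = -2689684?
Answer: 2689684 + 6*I*sqrt(59) ≈ 2.6897e+6 + 46.087*I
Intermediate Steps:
I = 14 (I = -8 + 22 = 14)
M = -10 (M = -1*14 + 4 = -14 + 4 = -10)
n(-2114, M) - q = sqrt(-2114 - 10) - 1*(-2689684) = sqrt(-2124) + 2689684 = 6*I*sqrt(59) + 2689684 = 2689684 + 6*I*sqrt(59)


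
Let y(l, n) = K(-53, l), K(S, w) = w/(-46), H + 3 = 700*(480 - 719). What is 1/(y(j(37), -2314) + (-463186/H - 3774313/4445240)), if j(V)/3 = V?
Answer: -17105145717560/8442522242037 ≈ -2.0261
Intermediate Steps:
H = -167303 (H = -3 + 700*(480 - 719) = -3 + 700*(-239) = -3 - 167300 = -167303)
j(V) = 3*V
K(S, w) = -w/46 (K(S, w) = w*(-1/46) = -w/46)
y(l, n) = -l/46
1/(y(j(37), -2314) + (-463186/H - 3774313/4445240)) = 1/(-3*37/46 + (-463186/(-167303) - 3774313/4445240)) = 1/(-1/46*111 + (-463186*(-1/167303) - 3774313*1/4445240)) = 1/(-111/46 + (463186/167303 - 3774313/4445240)) = 1/(-111/46 + 1427519046801/743701987720) = 1/(-8442522242037/17105145717560) = -17105145717560/8442522242037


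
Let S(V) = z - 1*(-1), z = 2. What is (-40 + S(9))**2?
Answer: 1369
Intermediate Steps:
S(V) = 3 (S(V) = 2 - 1*(-1) = 2 + 1 = 3)
(-40 + S(9))**2 = (-40 + 3)**2 = (-37)**2 = 1369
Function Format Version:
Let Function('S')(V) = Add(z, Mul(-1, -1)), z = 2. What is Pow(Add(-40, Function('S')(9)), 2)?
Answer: 1369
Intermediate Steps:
Function('S')(V) = 3 (Function('S')(V) = Add(2, Mul(-1, -1)) = Add(2, 1) = 3)
Pow(Add(-40, Function('S')(9)), 2) = Pow(Add(-40, 3), 2) = Pow(-37, 2) = 1369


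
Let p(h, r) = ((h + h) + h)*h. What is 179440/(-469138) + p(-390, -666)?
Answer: 107033744980/234569 ≈ 4.5630e+5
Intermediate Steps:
p(h, r) = 3*h**2 (p(h, r) = (2*h + h)*h = (3*h)*h = 3*h**2)
179440/(-469138) + p(-390, -666) = 179440/(-469138) + 3*(-390)**2 = 179440*(-1/469138) + 3*152100 = -89720/234569 + 456300 = 107033744980/234569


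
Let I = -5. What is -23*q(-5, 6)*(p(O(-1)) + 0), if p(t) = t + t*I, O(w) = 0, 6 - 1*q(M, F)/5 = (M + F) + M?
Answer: 0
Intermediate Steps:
q(M, F) = 30 - 10*M - 5*F (q(M, F) = 30 - 5*((M + F) + M) = 30 - 5*((F + M) + M) = 30 - 5*(F + 2*M) = 30 + (-10*M - 5*F) = 30 - 10*M - 5*F)
p(t) = -4*t (p(t) = t + t*(-5) = t - 5*t = -4*t)
-23*q(-5, 6)*(p(O(-1)) + 0) = -23*(30 - 10*(-5) - 5*6)*(-4*0 + 0) = -23*(30 + 50 - 30)*(0 + 0) = -1150*0 = -23*0 = 0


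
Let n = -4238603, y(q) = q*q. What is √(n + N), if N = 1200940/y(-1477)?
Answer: I*√9246634163047/1477 ≈ 2058.8*I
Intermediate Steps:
y(q) = q²
N = 1200940/2181529 (N = 1200940/((-1477)²) = 1200940/2181529 ≈ 0.55050)
√(n + N) = √(-4238603 + 1200940/2181529) = √(-9246634163047/2181529) = I*√9246634163047/1477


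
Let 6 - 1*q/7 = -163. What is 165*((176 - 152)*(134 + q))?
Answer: 5215320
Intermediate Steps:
q = 1183 (q = 42 - 7*(-163) = 42 + 1141 = 1183)
165*((176 - 152)*(134 + q)) = 165*((176 - 152)*(134 + 1183)) = 165*(24*1317) = 165*31608 = 5215320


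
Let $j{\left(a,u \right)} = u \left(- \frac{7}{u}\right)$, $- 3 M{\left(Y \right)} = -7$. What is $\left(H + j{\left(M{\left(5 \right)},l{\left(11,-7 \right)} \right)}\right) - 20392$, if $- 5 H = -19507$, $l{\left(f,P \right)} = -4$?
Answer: $- \frac{82488}{5} \approx -16498.0$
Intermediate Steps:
$M{\left(Y \right)} = \frac{7}{3}$ ($M{\left(Y \right)} = \left(- \frac{1}{3}\right) \left(-7\right) = \frac{7}{3}$)
$j{\left(a,u \right)} = -7$
$H = \frac{19507}{5}$ ($H = \left(- \frac{1}{5}\right) \left(-19507\right) = \frac{19507}{5} \approx 3901.4$)
$\left(H + j{\left(M{\left(5 \right)},l{\left(11,-7 \right)} \right)}\right) - 20392 = \left(\frac{19507}{5} - 7\right) - 20392 = \frac{19472}{5} - 20392 = - \frac{82488}{5}$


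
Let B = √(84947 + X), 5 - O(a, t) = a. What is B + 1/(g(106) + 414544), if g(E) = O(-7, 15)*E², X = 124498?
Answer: 1/549376 + √209445 ≈ 457.65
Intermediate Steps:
O(a, t) = 5 - a
B = √209445 (B = √(84947 + 124498) = √209445 ≈ 457.65)
g(E) = 12*E² (g(E) = (5 - 1*(-7))*E² = (5 + 7)*E² = 12*E²)
B + 1/(g(106) + 414544) = √209445 + 1/(12*106² + 414544) = √209445 + 1/(12*11236 + 414544) = √209445 + 1/(134832 + 414544) = √209445 + 1/549376 = 1/549376 + √209445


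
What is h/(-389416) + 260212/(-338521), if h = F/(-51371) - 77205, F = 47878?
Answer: -3862836534114139/6772007438712056 ≈ -0.57041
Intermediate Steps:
h = -3966145933/51371 (h = 47878/(-51371) - 77205 = 47878*(-1/51371) - 77205 = -47878/51371 - 77205 = -3966145933/51371 ≈ -77206.)
h/(-389416) + 260212/(-338521) = -3966145933/51371/(-389416) + 260212/(-338521) = -3966145933/51371*(-1/389416) + 260212*(-1/338521) = 3966145933/20004689336 - 260212/338521 = -3862836534114139/6772007438712056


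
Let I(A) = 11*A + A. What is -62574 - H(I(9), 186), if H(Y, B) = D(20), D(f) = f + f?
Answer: -62614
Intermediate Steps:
D(f) = 2*f
I(A) = 12*A
H(Y, B) = 40 (H(Y, B) = 2*20 = 40)
-62574 - H(I(9), 186) = -62574 - 1*40 = -62574 - 40 = -62614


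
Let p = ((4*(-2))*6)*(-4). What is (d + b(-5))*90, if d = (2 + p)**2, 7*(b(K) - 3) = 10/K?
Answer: 23712390/7 ≈ 3.3875e+6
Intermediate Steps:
p = 192 (p = -8*6*(-4) = -48*(-4) = 192)
b(K) = 3 + 10/(7*K) (b(K) = 3 + (10/K)/7 = 3 + 10/(7*K))
d = 37636 (d = (2 + 192)**2 = 194**2 = 37636)
(d + b(-5))*90 = (37636 + (3 + (10/7)/(-5)))*90 = (37636 + (3 + (10/7)*(-1/5)))*90 = (37636 + (3 - 2/7))*90 = (37636 + 19/7)*90 = (263471/7)*90 = 23712390/7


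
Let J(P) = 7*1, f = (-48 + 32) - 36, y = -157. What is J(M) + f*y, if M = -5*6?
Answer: 8171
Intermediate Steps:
f = -52 (f = -16 - 36 = -52)
M = -30
J(P) = 7
J(M) + f*y = 7 - 52*(-157) = 7 + 8164 = 8171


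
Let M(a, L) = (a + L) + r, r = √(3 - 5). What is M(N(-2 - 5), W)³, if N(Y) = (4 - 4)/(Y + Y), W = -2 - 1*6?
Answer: (-8 + I*√2)³ ≈ -464.0 + 268.7*I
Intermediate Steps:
W = -8 (W = -2 - 6 = -8)
N(Y) = 0 (N(Y) = 0/((2*Y)) = 0*(1/(2*Y)) = 0)
r = I*√2 (r = √(-2) = I*√2 ≈ 1.4142*I)
M(a, L) = L + a + I*√2 (M(a, L) = (a + L) + I*√2 = (L + a) + I*√2 = L + a + I*√2)
M(N(-2 - 5), W)³ = (-8 + 0 + I*√2)³ = (-8 + I*√2)³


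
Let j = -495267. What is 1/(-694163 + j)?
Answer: -1/1189430 ≈ -8.4074e-7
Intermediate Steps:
1/(-694163 + j) = 1/(-694163 - 495267) = 1/(-1189430) = -1/1189430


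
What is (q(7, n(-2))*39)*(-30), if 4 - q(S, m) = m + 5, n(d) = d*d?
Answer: 5850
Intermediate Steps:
n(d) = d²
q(S, m) = -1 - m (q(S, m) = 4 - (m + 5) = 4 - (5 + m) = 4 + (-5 - m) = -1 - m)
(q(7, n(-2))*39)*(-30) = ((-1 - 1*(-2)²)*39)*(-30) = ((-1 - 1*4)*39)*(-30) = ((-1 - 4)*39)*(-30) = -5*39*(-30) = -195*(-30) = 5850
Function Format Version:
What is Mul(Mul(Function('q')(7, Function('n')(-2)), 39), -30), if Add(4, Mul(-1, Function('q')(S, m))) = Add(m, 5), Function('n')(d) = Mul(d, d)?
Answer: 5850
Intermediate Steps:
Function('n')(d) = Pow(d, 2)
Function('q')(S, m) = Add(-1, Mul(-1, m)) (Function('q')(S, m) = Add(4, Mul(-1, Add(m, 5))) = Add(4, Mul(-1, Add(5, m))) = Add(4, Add(-5, Mul(-1, m))) = Add(-1, Mul(-1, m)))
Mul(Mul(Function('q')(7, Function('n')(-2)), 39), -30) = Mul(Mul(Add(-1, Mul(-1, Pow(-2, 2))), 39), -30) = Mul(Mul(Add(-1, Mul(-1, 4)), 39), -30) = Mul(Mul(Add(-1, -4), 39), -30) = Mul(Mul(-5, 39), -30) = Mul(-195, -30) = 5850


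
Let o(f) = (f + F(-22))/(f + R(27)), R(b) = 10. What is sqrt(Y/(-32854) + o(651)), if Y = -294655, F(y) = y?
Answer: sqrt(4678430363103774)/21716494 ≈ 3.1496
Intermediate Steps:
o(f) = (-22 + f)/(10 + f) (o(f) = (f - 22)/(f + 10) = (-22 + f)/(10 + f))
sqrt(Y/(-32854) + o(651)) = sqrt(-294655/(-32854) + (-22 + 651)/(10 + 651)) = sqrt(-294655*(-1/32854) + 629/661) = sqrt(294655/32854 + (1/661)*629) = sqrt(294655/32854 + 629/661) = sqrt(215432121/21716494) = sqrt(4678430363103774)/21716494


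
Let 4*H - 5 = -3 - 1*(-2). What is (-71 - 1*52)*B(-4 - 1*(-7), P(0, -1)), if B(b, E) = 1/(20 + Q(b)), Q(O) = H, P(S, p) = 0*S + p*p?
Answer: -41/7 ≈ -5.8571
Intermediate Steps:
P(S, p) = p**2 (P(S, p) = 0 + p**2 = p**2)
H = 1 (H = 5/4 + (-3 - 1*(-2))/4 = 5/4 + (-3 + 2)/4 = 5/4 + (1/4)*(-1) = 5/4 - 1/4 = 1)
Q(O) = 1
B(b, E) = 1/21 (B(b, E) = 1/(20 + 1) = 1/21)
(-71 - 1*52)*B(-4 - 1*(-7), P(0, -1)) = (-71 - 1*52)*(1/21) = (-71 - 52)*(1/21) = -123*1/21 = -41/7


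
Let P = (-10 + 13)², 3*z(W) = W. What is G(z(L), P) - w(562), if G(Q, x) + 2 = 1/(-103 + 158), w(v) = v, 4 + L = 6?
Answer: -31019/55 ≈ -563.98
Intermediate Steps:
L = 2 (L = -4 + 6 = 2)
z(W) = W/3
P = 9 (P = 3² = 9)
G(Q, x) = -109/55 (G(Q, x) = -2 + 1/(-103 + 158) = -2 + 1/55 = -109/55)
G(z(L), P) - w(562) = -109/55 - 1*562 = -109/55 - 562 = -31019/55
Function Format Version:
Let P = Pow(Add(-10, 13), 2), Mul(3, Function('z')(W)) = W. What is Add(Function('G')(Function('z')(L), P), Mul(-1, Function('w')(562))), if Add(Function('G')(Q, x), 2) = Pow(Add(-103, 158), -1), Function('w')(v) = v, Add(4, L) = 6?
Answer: Rational(-31019, 55) ≈ -563.98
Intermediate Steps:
L = 2 (L = Add(-4, 6) = 2)
Function('z')(W) = Mul(Rational(1, 3), W)
P = 9 (P = Pow(3, 2) = 9)
Function('G')(Q, x) = Rational(-109, 55) (Function('G')(Q, x) = Add(-2, Pow(Add(-103, 158), -1)) = Add(-2, Pow(55, -1)) = Add(-2, Rational(1, 55)) = Rational(-109, 55))
Add(Function('G')(Function('z')(L), P), Mul(-1, Function('w')(562))) = Add(Rational(-109, 55), Mul(-1, 562)) = Add(Rational(-109, 55), -562) = Rational(-31019, 55)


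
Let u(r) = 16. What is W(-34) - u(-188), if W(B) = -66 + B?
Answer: -116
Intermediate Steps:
W(-34) - u(-188) = (-66 - 34) - 1*16 = -100 - 16 = -116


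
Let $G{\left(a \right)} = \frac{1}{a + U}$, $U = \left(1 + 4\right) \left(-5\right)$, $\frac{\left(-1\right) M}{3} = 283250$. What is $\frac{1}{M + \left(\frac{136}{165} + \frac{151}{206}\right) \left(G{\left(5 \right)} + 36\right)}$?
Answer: $- \frac{679800}{577621992611} \approx -1.1769 \cdot 10^{-6}$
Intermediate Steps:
$M = -849750$ ($M = \left(-3\right) 283250 = -849750$)
$U = -25$ ($U = 5 \left(-5\right) = -25$)
$G{\left(a \right)} = \frac{1}{-25 + a}$ ($G{\left(a \right)} = \frac{1}{a - 25} = \frac{1}{-25 + a}$)
$\frac{1}{M + \left(\frac{136}{165} + \frac{151}{206}\right) \left(G{\left(5 \right)} + 36\right)} = \frac{1}{-849750 + \left(\frac{136}{165} + \frac{151}{206}\right) \left(\frac{1}{-25 + 5} + 36\right)} = \frac{1}{-849750 + \left(136 \cdot \frac{1}{165} + 151 \cdot \frac{1}{206}\right) \left(\frac{1}{-20} + 36\right)} = \frac{1}{-849750 + \left(\frac{136}{165} + \frac{151}{206}\right) \left(- \frac{1}{20} + 36\right)} = \frac{1}{-849750 + \frac{52931}{33990} \cdot \frac{719}{20}} = \frac{1}{-849750 + \frac{38057389}{679800}} = \frac{1}{- \frac{577621992611}{679800}} = - \frac{679800}{577621992611}$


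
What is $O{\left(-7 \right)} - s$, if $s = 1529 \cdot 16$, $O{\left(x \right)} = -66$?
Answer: $-24530$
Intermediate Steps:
$s = 24464$
$O{\left(-7 \right)} - s = -66 - 24464 = -24530$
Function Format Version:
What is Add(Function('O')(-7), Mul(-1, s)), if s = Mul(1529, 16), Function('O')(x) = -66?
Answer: -24530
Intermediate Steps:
s = 24464
Add(Function('O')(-7), Mul(-1, s)) = Add(-66, Mul(-1, 24464)) = Add(-66, -24464) = -24530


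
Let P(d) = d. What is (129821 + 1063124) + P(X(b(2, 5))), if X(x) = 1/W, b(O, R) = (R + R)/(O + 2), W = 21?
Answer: 25051846/21 ≈ 1.1929e+6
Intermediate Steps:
b(O, R) = 2*R/(2 + O) (b(O, R) = (2*R)/(2 + O) = 2*R/(2 + O))
X(x) = 1/21
(129821 + 1063124) + P(X(b(2, 5))) = (129821 + 1063124) + 1/21 = 1192945 + 1/21 = 25051846/21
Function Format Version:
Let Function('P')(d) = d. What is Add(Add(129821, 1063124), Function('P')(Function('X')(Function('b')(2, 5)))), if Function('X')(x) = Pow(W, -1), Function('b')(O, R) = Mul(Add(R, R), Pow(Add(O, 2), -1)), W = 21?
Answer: Rational(25051846, 21) ≈ 1.1929e+6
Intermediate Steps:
Function('b')(O, R) = Mul(2, R, Pow(Add(2, O), -1)) (Function('b')(O, R) = Mul(Mul(2, R), Pow(Add(2, O), -1)) = Mul(2, R, Pow(Add(2, O), -1)))
Function('X')(x) = Rational(1, 21) (Function('X')(x) = Pow(21, -1) = Rational(1, 21))
Add(Add(129821, 1063124), Function('P')(Function('X')(Function('b')(2, 5)))) = Add(Add(129821, 1063124), Rational(1, 21)) = Add(1192945, Rational(1, 21)) = Rational(25051846, 21)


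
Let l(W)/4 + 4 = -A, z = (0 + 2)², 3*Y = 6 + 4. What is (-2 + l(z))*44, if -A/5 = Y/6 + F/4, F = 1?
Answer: -748/9 ≈ -83.111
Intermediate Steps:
Y = 10/3 (Y = (6 + 4)/3 = (⅓)*10 = 10/3 ≈ 3.3333)
z = 4 (z = 2² = 4)
A = -145/36 (A = -5*((10/3)/6 + 1/4) = -5*((10/3)*(⅙) + 1*(¼)) = -5*(5/9 + ¼) = -5*29/36 = -145/36 ≈ -4.0278)
l(W) = ⅑ (l(W) = -16 + 4*(-1*(-145/36)) = -16 + 4*(145/36) = -16 + 145/9 = ⅑)
(-2 + l(z))*44 = (-2 + ⅑)*44 = -17/9*44 = -748/9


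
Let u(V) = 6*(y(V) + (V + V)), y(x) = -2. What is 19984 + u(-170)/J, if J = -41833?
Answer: 835992724/41833 ≈ 19984.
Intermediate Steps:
u(V) = -12 + 12*V (u(V) = 6*(-2 + (V + V)) = 6*(-2 + 2*V) = -12 + 12*V)
19984 + u(-170)/J = 19984 + (-12 + 12*(-170))/(-41833) = 19984 + (-12 - 2040)*(-1/41833) = 19984 - 2052*(-1/41833) = 19984 + 2052/41833 = 835992724/41833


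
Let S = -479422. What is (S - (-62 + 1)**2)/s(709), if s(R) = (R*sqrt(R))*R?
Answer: -483143*sqrt(709)/356400829 ≈ -0.036096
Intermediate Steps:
s(R) = R**(5/2) (s(R) = R**(3/2)*R = R**(5/2))
(S - (-62 + 1)**2)/s(709) = (-479422 - (-62 + 1)**2)/(709**(5/2)) = (-479422 - 1*(-61)**2)/((502681*sqrt(709))) = (-479422 - 1*3721)*(sqrt(709)/356400829) = (-479422 - 3721)*(sqrt(709)/356400829) = -483143*sqrt(709)/356400829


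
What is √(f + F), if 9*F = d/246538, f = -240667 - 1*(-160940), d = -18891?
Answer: 235*I*√87748051498/246538 ≈ 282.36*I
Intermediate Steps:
f = -79727 (f = -240667 + 160940 = -79727)
F = -2099/246538 (F = (-18891/246538)/9 = (-18891*1/246538)/9 = (⅑)*(-18891/246538) = -2099/246538 ≈ -0.0085139)
√(f + F) = √(-79727 - 2099/246538) = √(-19655737225/246538) = 235*I*√87748051498/246538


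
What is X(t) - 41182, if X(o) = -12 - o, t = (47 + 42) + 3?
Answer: -41286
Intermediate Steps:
t = 92 (t = 89 + 3 = 92)
X(t) - 41182 = (-12 - 1*92) - 41182 = (-12 - 92) - 41182 = -104 - 41182 = -41286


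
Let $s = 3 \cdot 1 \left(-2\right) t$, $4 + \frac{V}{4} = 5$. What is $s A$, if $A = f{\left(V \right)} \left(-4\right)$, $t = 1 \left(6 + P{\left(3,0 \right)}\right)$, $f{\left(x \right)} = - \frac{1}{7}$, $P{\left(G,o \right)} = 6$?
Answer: $- \frac{288}{7} \approx -41.143$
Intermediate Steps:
$V = 4$ ($V = -16 + 4 \cdot 5 = -16 + 20 = 4$)
$f{\left(x \right)} = - \frac{1}{7}$ ($f{\left(x \right)} = \left(-1\right) \frac{1}{7} = - \frac{1}{7}$)
$t = 12$ ($t = 1 \left(6 + 6\right) = 1 \cdot 12 = 12$)
$A = \frac{4}{7}$ ($A = \left(- \frac{1}{7}\right) \left(-4\right) = \frac{4}{7} \approx 0.57143$)
$s = -72$ ($s = 3 \cdot 1 \left(-2\right) 12 = 3 \left(-2\right) 12 = \left(-6\right) 12 = -72$)
$s A = \left(-72\right) \frac{4}{7} = - \frac{288}{7}$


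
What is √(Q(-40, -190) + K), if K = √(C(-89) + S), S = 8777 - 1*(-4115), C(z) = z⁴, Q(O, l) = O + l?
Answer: √(-230 + 7*√1280717) ≈ 87.703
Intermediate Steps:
S = 12892 (S = 8777 + 4115 = 12892)
K = 7*√1280717 (K = √((-89)⁴ + 12892) = √(62742241 + 12892) = √62755133 = 7*√1280717 ≈ 7921.8)
√(Q(-40, -190) + K) = √((-40 - 190) + 7*√1280717) = √(-230 + 7*√1280717)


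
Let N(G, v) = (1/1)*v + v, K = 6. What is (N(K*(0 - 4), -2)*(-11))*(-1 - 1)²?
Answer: 176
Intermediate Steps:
N(G, v) = 2*v (N(G, v) = (1*1)*v + v = 1*v + v = v + v = 2*v)
(N(K*(0 - 4), -2)*(-11))*(-1 - 1)² = ((2*(-2))*(-11))*(-1 - 1)² = -4*(-11)*(-2)² = 44*4 = 176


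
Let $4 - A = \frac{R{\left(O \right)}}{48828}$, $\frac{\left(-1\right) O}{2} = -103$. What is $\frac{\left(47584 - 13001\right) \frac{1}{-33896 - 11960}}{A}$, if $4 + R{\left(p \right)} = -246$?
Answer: $- \frac{422154681}{2241922768} \approx -0.1883$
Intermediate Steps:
$O = 206$ ($O = \left(-2\right) \left(-103\right) = 206$)
$R{\left(p \right)} = -250$ ($R{\left(p \right)} = -4 - 246 = -250$)
$A = \frac{97781}{24414}$ ($A = 4 - - \frac{250}{48828} = 4 - \left(-250\right) \frac{1}{48828} = 4 - - \frac{125}{24414} = 4 + \frac{125}{24414} = \frac{97781}{24414} \approx 4.0051$)
$\frac{\left(47584 - 13001\right) \frac{1}{-33896 - 11960}}{A} = \frac{\left(47584 - 13001\right) \frac{1}{-33896 - 11960}}{\frac{97781}{24414}} = \frac{34583}{-45856} \cdot \frac{24414}{97781} = 34583 \left(- \frac{1}{45856}\right) \frac{24414}{97781} = \left(- \frac{34583}{45856}\right) \frac{24414}{97781} = - \frac{422154681}{2241922768}$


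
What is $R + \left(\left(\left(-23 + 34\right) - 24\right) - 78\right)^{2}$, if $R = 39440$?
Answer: $47721$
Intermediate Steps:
$R + \left(\left(\left(-23 + 34\right) - 24\right) - 78\right)^{2} = 39440 + \left(\left(\left(-23 + 34\right) - 24\right) - 78\right)^{2} = 39440 + \left(\left(11 - 24\right) - 78\right)^{2} = 39440 + \left(-13 - 78\right)^{2} = 39440 + \left(-91\right)^{2} = 39440 + 8281 = 47721$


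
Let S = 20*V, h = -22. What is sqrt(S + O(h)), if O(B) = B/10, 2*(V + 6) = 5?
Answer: 19*I*sqrt(5)/5 ≈ 8.4971*I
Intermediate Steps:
V = -7/2 (V = -6 + (1/2)*5 = -6 + 5/2 = -7/2 ≈ -3.5000)
O(B) = B/10 (O(B) = B*(1/10) = B/10)
S = -70 (S = 20*(-7/2) = -70)
sqrt(S + O(h)) = sqrt(-70 + (1/10)*(-22)) = sqrt(-70 - 11/5) = sqrt(-361/5) = 19*I*sqrt(5)/5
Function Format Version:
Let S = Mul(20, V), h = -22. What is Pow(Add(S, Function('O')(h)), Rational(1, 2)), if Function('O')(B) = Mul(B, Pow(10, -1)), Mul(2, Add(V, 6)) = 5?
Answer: Mul(Rational(19, 5), I, Pow(5, Rational(1, 2))) ≈ Mul(8.4971, I)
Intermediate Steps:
V = Rational(-7, 2) (V = Add(-6, Mul(Rational(1, 2), 5)) = Add(-6, Rational(5, 2)) = Rational(-7, 2) ≈ -3.5000)
Function('O')(B) = Mul(Rational(1, 10), B) (Function('O')(B) = Mul(B, Rational(1, 10)) = Mul(Rational(1, 10), B))
S = -70 (S = Mul(20, Rational(-7, 2)) = -70)
Pow(Add(S, Function('O')(h)), Rational(1, 2)) = Pow(Add(-70, Mul(Rational(1, 10), -22)), Rational(1, 2)) = Pow(Add(-70, Rational(-11, 5)), Rational(1, 2)) = Pow(Rational(-361, 5), Rational(1, 2)) = Mul(Rational(19, 5), I, Pow(5, Rational(1, 2)))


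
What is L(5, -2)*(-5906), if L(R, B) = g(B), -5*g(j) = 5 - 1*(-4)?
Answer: 53154/5 ≈ 10631.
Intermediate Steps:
g(j) = -9/5 (g(j) = -(5 - 1*(-4))/5 = -(5 + 4)/5 = -⅕*9 = -9/5)
L(R, B) = -9/5
L(5, -2)*(-5906) = -9/5*(-5906) = 53154/5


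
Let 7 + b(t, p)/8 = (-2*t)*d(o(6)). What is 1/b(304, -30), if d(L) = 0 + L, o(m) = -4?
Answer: 1/19400 ≈ 5.1546e-5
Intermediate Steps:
d(L) = L
b(t, p) = -56 + 64*t (b(t, p) = -56 + 8*(-2*t*(-4)) = -56 + 8*(8*t) = -56 + 64*t)
1/b(304, -30) = 1/(-56 + 64*304) = 1/(-56 + 19456) = 1/19400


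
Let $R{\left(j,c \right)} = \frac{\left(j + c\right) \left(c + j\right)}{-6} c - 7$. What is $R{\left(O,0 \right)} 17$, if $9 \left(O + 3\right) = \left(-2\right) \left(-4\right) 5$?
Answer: $-119$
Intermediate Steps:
$O = \frac{13}{9}$ ($O = -3 + \frac{\left(-2\right) \left(-4\right) 5}{9} = -3 + \frac{8 \cdot 5}{9} = -3 + \frac{1}{9} \cdot 40 = -3 + \frac{40}{9} = \frac{13}{9} \approx 1.4444$)
$R{\left(j,c \right)} = -7 - \frac{c \left(c + j\right)^{2}}{6}$ ($R{\left(j,c \right)} = \left(c + j\right) \left(c + j\right) \left(- \frac{1}{6}\right) c - 7 = \left(c + j\right)^{2} \left(- \frac{1}{6}\right) c - 7 = - \frac{\left(c + j\right)^{2}}{6} c - 7 = - \frac{c \left(c + j\right)^{2}}{6} - 7 = -7 - \frac{c \left(c + j\right)^{2}}{6}$)
$R{\left(O,0 \right)} 17 = \left(-7 - 0 \left(0 + \frac{13}{9}\right)^{2}\right) 17 = \left(-7 - 0 \left(\frac{13}{9}\right)^{2}\right) 17 = \left(-7 - 0 \cdot \frac{169}{81}\right) 17 = \left(-7 + 0\right) 17 = \left(-7\right) 17 = -119$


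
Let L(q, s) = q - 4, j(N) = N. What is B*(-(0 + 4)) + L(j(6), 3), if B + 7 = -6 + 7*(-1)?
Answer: 82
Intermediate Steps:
L(q, s) = -4 + q
B = -20 (B = -7 + (-6 + 7*(-1)) = -7 + (-6 - 7) = -7 - 13 = -20)
B*(-(0 + 4)) + L(j(6), 3) = -(-20)*(0 + 4) + (-4 + 6) = -(-20)*4 + 2 = -20*(-4) + 2 = 80 + 2 = 82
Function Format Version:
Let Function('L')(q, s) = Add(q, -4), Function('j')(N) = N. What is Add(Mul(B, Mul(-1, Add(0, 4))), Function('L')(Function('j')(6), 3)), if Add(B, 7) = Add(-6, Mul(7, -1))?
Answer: 82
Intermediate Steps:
Function('L')(q, s) = Add(-4, q)
B = -20 (B = Add(-7, Add(-6, Mul(7, -1))) = Add(-7, Add(-6, -7)) = Add(-7, -13) = -20)
Add(Mul(B, Mul(-1, Add(0, 4))), Function('L')(Function('j')(6), 3)) = Add(Mul(-20, Mul(-1, Add(0, 4))), Add(-4, 6)) = Add(Mul(-20, Mul(-1, 4)), 2) = Add(Mul(-20, -4), 2) = Add(80, 2) = 82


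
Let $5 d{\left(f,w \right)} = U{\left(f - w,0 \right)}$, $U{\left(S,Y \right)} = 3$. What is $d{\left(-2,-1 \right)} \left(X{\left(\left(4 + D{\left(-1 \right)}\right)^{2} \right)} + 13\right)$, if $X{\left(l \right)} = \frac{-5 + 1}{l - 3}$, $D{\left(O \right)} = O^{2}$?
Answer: $\frac{423}{55} \approx 7.6909$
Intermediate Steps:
$d{\left(f,w \right)} = \frac{3}{5}$ ($d{\left(f,w \right)} = \frac{1}{5} \cdot 3 = \frac{3}{5}$)
$X{\left(l \right)} = - \frac{4}{-3 + l}$
$d{\left(-2,-1 \right)} \left(X{\left(\left(4 + D{\left(-1 \right)}\right)^{2} \right)} + 13\right) = \frac{3 \left(- \frac{4}{-3 + \left(4 + \left(-1\right)^{2}\right)^{2}} + 13\right)}{5} = \frac{3 \left(- \frac{4}{-3 + \left(4 + 1\right)^{2}} + 13\right)}{5} = \frac{3 \left(- \frac{4}{-3 + 5^{2}} + 13\right)}{5} = \frac{3 \left(- \frac{4}{-3 + 25} + 13\right)}{5} = \frac{3 \left(- \frac{4}{22} + 13\right)}{5} = \frac{3 \left(\left(-4\right) \frac{1}{22} + 13\right)}{5} = \frac{3 \left(- \frac{2}{11} + 13\right)}{5} = \frac{3}{5} \cdot \frac{141}{11} = \frac{423}{55}$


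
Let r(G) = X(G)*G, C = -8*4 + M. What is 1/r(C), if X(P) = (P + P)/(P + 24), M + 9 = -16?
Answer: -11/2166 ≈ -0.0050785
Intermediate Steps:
M = -25 (M = -9 - 16 = -25)
C = -57 (C = -8*4 - 25 = -32 - 25 = -57)
X(P) = 2*P/(24 + P) (X(P) = (2*P)/(24 + P) = 2*P/(24 + P))
r(G) = 2*G²/(24 + G) (r(G) = (2*G/(24 + G))*G = 2*G²/(24 + G))
1/r(C) = 1/(2*(-57)²/(24 - 57)) = 1/(2*3249/(-33)) = 1/(2*3249*(-1/33)) = 1/(-2166/11) = -11/2166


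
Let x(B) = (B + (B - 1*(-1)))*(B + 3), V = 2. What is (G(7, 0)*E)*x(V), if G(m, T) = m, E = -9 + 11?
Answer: 350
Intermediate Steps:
E = 2
x(B) = (1 + 2*B)*(3 + B) (x(B) = (B + (B + 1))*(3 + B) = (B + (1 + B))*(3 + B) = (1 + 2*B)*(3 + B))
(G(7, 0)*E)*x(V) = (7*2)*(3 + 2*2**2 + 7*2) = 14*(3 + 2*4 + 14) = 14*(3 + 8 + 14) = 14*25 = 350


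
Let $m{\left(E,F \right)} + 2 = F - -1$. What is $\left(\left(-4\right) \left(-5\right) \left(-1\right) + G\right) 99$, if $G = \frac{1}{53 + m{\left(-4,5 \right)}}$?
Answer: $- \frac{37587}{19} \approx -1978.3$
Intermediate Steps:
$m{\left(E,F \right)} = -1 + F$ ($m{\left(E,F \right)} = -2 + \left(F - -1\right) = -2 + \left(F + 1\right) = -2 + \left(1 + F\right) = -1 + F$)
$G = \frac{1}{57}$ ($G = \frac{1}{53 + \left(-1 + 5\right)} = \frac{1}{53 + 4} = \frac{1}{57} \approx 0.017544$)
$\left(\left(-4\right) \left(-5\right) \left(-1\right) + G\right) 99 = \left(\left(-4\right) \left(-5\right) \left(-1\right) + \frac{1}{57}\right) 99 = \left(20 \left(-1\right) + \frac{1}{57}\right) 99 = \left(-20 + \frac{1}{57}\right) 99 = \left(- \frac{1139}{57}\right) 99 = - \frac{37587}{19}$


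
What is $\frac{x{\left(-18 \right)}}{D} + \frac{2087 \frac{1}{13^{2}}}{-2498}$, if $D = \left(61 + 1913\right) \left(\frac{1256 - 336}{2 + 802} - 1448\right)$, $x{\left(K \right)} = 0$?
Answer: $- \frac{2087}{422162} \approx -0.0049436$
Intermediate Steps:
$D = - \frac{191358244}{67}$ ($D = 1974 \left(\frac{920}{804} - 1448\right) = 1974 \left(920 \cdot \frac{1}{804} - 1448\right) = 1974 \left(\frac{230}{201} - 1448\right) = 1974 \left(- \frac{290818}{201}\right) = - \frac{191358244}{67} \approx -2.8561 \cdot 10^{6}$)
$\frac{x{\left(-18 \right)}}{D} + \frac{2087 \frac{1}{13^{2}}}{-2498} = \frac{0}{- \frac{191358244}{67}} + \frac{2087 \frac{1}{13^{2}}}{-2498} = 0 \left(- \frac{67}{191358244}\right) + \frac{2087}{169} \left(- \frac{1}{2498}\right) = 0 + 2087 \cdot \frac{1}{169} \left(- \frac{1}{2498}\right) = 0 + \frac{2087}{169} \left(- \frac{1}{2498}\right) = 0 - \frac{2087}{422162} = - \frac{2087}{422162}$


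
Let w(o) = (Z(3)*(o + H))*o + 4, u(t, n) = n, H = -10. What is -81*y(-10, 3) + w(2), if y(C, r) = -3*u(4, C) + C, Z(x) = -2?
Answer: -1584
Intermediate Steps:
y(C, r) = -2*C (y(C, r) = -3*C + C = -2*C)
w(o) = 4 + o*(20 - 2*o) (w(o) = (-2*(o - 10))*o + 4 = (-2*(-10 + o))*o + 4 = (20 - 2*o)*o + 4 = o*(20 - 2*o) + 4 = 4 + o*(20 - 2*o))
-81*y(-10, 3) + w(2) = -(-162)*(-10) + (4 - 2*2**2 + 20*2) = -81*20 + (4 - 2*4 + 40) = -1620 + (4 - 8 + 40) = -1620 + 36 = -1584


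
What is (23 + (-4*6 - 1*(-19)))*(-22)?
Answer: -396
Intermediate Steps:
(23 + (-4*6 - 1*(-19)))*(-22) = (23 + (-24 + 19))*(-22) = (23 - 5)*(-22) = 18*(-22) = -396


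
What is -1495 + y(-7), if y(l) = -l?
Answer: -1488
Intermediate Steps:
-1495 + y(-7) = -1495 - 1*(-7) = -1495 + 7 = -1488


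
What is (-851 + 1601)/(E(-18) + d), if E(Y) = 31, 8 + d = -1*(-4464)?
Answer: 750/4487 ≈ 0.16715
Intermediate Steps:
d = 4456 (d = -8 - 1*(-4464) = -8 + 4464 = 4456)
(-851 + 1601)/(E(-18) + d) = (-851 + 1601)/(31 + 4456) = 750/4487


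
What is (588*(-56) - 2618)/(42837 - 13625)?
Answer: -17773/14606 ≈ -1.2168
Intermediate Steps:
(588*(-56) - 2618)/(42837 - 13625) = (-32928 - 2618)/29212 = -35546*1/29212 = -17773/14606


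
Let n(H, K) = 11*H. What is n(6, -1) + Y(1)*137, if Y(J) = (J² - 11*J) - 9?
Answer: -2537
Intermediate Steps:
Y(J) = -9 + J² - 11*J
n(6, -1) + Y(1)*137 = 11*6 + (-9 + 1² - 11*1)*137 = 66 + (-9 + 1 - 11)*137 = 66 - 19*137 = 66 - 2603 = -2537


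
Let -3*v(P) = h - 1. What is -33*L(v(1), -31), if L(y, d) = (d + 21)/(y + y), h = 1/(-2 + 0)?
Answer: 330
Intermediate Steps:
h = -1/2 (h = 1/(-2) = -1/2 ≈ -0.50000)
v(P) = 1/2 (v(P) = -(-1/2 - 1)/3 = -1/3*(-3/2) = 1/2)
L(y, d) = (21 + d)/(2*y) (L(y, d) = (21 + d)/((2*y)) = (21 + d)*(1/(2*y)) = (21 + d)/(2*y))
-33*L(v(1), -31) = -33*(21 - 31)/(2*1/2) = -33*2*(-10)/2 = -33*(-10) = 330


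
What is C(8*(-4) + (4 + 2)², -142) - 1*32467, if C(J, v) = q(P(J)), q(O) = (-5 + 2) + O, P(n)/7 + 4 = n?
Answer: -32470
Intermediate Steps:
P(n) = -28 + 7*n
q(O) = -3 + O
C(J, v) = -31 + 7*J (C(J, v) = -3 + (-28 + 7*J) = -31 + 7*J)
C(8*(-4) + (4 + 2)², -142) - 1*32467 = (-31 + 7*(8*(-4) + (4 + 2)²)) - 1*32467 = (-31 + 7*(-32 + 6²)) - 32467 = (-31 + 7*(-32 + 36)) - 32467 = (-31 + 7*4) - 32467 = (-31 + 28) - 32467 = -3 - 32467 = -32470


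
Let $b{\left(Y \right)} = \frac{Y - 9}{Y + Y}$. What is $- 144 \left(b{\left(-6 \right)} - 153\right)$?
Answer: $21852$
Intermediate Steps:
$b{\left(Y \right)} = \frac{-9 + Y}{2 Y}$
$- 144 \left(b{\left(-6 \right)} - 153\right) = - 144 \left(\frac{-9 - 6}{2 \left(-6\right)} - 153\right) = - 144 \left(\frac{1}{2} \left(- \frac{1}{6}\right) \left(-15\right) - 153\right) = - 144 \left(\frac{5}{4} - 153\right) = \left(-144\right) \left(- \frac{607}{4}\right) = 21852$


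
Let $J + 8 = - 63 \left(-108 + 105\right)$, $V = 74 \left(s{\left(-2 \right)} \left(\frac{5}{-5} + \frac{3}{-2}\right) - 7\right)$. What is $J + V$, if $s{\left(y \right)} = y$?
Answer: $33$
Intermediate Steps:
$V = -148$ ($V = 74 \left(- 2 \left(\frac{5}{-5} + \frac{3}{-2}\right) - 7\right) = 74 \left(- 2 \left(5 \left(- \frac{1}{5}\right) + 3 \left(- \frac{1}{2}\right)\right) - 7\right) = 74 \left(- 2 \left(-1 - \frac{3}{2}\right) - 7\right) = 74 \left(\left(-2\right) \left(- \frac{5}{2}\right) - 7\right) = 74 \left(5 - 7\right) = 74 \left(-2\right) = -148$)
$J = 181$ ($J = -8 - 63 \left(-108 + 105\right) = -8 - -189 = -8 + 189 = 181$)
$J + V = 181 - 148 = 33$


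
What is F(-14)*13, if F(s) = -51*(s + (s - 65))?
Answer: 61659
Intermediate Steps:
F(s) = 3315 - 102*s (F(s) = -51*(s + (-65 + s)) = -51*(-65 + 2*s) = 3315 - 102*s)
F(-14)*13 = (3315 - 102*(-14))*13 = (3315 + 1428)*13 = 4743*13 = 61659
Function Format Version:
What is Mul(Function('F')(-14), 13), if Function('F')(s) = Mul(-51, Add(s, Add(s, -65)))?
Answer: 61659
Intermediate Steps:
Function('F')(s) = Add(3315, Mul(-102, s)) (Function('F')(s) = Mul(-51, Add(s, Add(-65, s))) = Mul(-51, Add(-65, Mul(2, s))) = Add(3315, Mul(-102, s)))
Mul(Function('F')(-14), 13) = Mul(Add(3315, Mul(-102, -14)), 13) = Mul(Add(3315, 1428), 13) = Mul(4743, 13) = 61659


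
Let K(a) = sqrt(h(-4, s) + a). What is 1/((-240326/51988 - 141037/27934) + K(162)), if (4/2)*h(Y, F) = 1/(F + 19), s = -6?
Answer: 8286416463674264370/58686823299341026963 + 32952813783751801*sqrt(109538)/58686823299341026963 ≈ 0.32703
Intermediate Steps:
h(Y, F) = 1/(2*(19 + F)) (h(Y, F) = 1/(2*(F + 19)) = 1/(2*(19 + F)))
K(a) = sqrt(1/26 + a) (K(a) = sqrt(1/(2*(19 - 6)) + a) = sqrt((1/2)/13 + a) = sqrt((1/2)*(1/13) + a) = sqrt(1/26 + a))
1/((-240326/51988 - 141037/27934) + K(162)) = 1/((-240326/51988 - 141037/27934) + sqrt(26 + 676*162)/26) = 1/((-240326*1/51988 - 141037*1/27934) + sqrt(26 + 109512)/26) = 1/((-120163/25994 - 141037/27934) + sqrt(109538)/26) = 1/(-1755687255/181529099 + sqrt(109538)/26)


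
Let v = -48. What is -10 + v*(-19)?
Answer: 902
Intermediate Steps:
-10 + v*(-19) = -10 - 48*(-19) = -10 + 912 = 902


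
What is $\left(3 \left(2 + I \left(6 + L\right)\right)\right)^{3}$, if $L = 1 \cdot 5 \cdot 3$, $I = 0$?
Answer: $216$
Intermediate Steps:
$L = 15$ ($L = 5 \cdot 3 = 15$)
$\left(3 \left(2 + I \left(6 + L\right)\right)\right)^{3} = \left(3 \left(2 + 0 \left(6 + 15\right)\right)\right)^{3} = \left(3 \left(2 + 0 \cdot 21\right)\right)^{3} = \left(3 \left(2 + 0\right)\right)^{3} = \left(3 \cdot 2\right)^{3} = 6^{3} = 216$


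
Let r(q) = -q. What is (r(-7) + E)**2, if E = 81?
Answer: 7744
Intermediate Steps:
(r(-7) + E)**2 = (-1*(-7) + 81)**2 = (7 + 81)**2 = 88**2 = 7744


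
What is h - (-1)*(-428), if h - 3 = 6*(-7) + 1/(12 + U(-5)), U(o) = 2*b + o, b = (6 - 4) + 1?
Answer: -6070/13 ≈ -466.92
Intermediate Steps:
b = 3 (b = 2 + 1 = 3)
U(o) = 6 + o (U(o) = 2*3 + o = 6 + o)
h = -506/13 (h = 3 + (6*(-7) + 1/(12 + (6 - 5))) = 3 + (-42 + 1/(12 + 1)) = 3 + (-42 + 1/13) = 3 - 545/13 = -506/13 ≈ -38.923)
h - (-1)*(-428) = -506/13 - (-1)*(-428) = -506/13 - 1*428 = -506/13 - 428 = -6070/13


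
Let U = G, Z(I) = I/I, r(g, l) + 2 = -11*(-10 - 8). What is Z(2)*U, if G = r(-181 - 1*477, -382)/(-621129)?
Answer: -196/621129 ≈ -0.00031555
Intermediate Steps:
r(g, l) = 196 (r(g, l) = -2 - 11*(-10 - 8) = -2 - 11*(-18) = -2 + 198 = 196)
Z(I) = 1
G = -196/621129 (G = 196/(-621129) = 196*(-1/621129) = -196/621129 ≈ -0.00031555)
U = -196/621129 ≈ -0.00031555
Z(2)*U = 1*(-196/621129) = -196/621129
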